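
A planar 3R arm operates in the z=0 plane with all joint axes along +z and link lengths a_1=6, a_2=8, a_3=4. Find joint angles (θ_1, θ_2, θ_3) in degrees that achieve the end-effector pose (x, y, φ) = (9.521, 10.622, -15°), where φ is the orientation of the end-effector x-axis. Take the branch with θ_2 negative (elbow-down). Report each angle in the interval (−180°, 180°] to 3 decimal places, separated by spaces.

wrist centre = target − a_3·(cos φ, sin φ) = (5.6573, 11.6573)
cos θ_2 = (167.8971−6²−8²)/(2·6·8) = 0.7073; θ_2 = -44.9875° (elbow-down)
β = atan2(11.6573,5.6573) = 64.1126°; ψ = atan2(-5.6556,11.6581) = -25.8791°
θ_1 = β − ψ = 89.9917°
θ_3 = φ − θ_1 − θ_2 = -60.0043° (wrapped to (-180°,180°])

89.992 -44.987 -60.004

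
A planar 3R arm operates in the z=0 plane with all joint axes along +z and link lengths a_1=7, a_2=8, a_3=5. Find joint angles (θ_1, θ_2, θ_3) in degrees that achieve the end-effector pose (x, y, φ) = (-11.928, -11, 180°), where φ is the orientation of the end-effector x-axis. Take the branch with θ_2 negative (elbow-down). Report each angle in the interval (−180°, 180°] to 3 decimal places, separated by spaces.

-89.998 -60.002 -30.000

wrist centre = target − a_3·(cos φ, sin φ) = (-6.9280, -11.0000)
cos θ_2 = (168.9972−7²−8²)/(2·7·8) = 0.5000; θ_2 = -60.0017° (elbow-down)
β = atan2(-11.0000,-6.9280) = -122.2035°; ψ = atan2(-6.9283,10.9998) = -32.2051°
θ_1 = β − ψ = -89.9983°
θ_3 = φ − θ_1 − θ_2 = -30.0000° (wrapped to (-180°,180°])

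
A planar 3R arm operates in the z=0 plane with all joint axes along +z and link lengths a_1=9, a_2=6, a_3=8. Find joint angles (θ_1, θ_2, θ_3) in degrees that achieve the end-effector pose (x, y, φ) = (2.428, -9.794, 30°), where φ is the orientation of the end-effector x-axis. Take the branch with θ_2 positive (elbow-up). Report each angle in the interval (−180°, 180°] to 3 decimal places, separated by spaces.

-120.003 30.005 119.998

wrist centre = target − a_3·(cos φ, sin φ) = (-4.5002, -13.7940)
cos θ_2 = (210.5263−9²−6²)/(2·9·6) = 0.8660; θ_2 = 30.0048° (elbow-up)
β = atan2(-13.7940,-4.5002) = -108.0686°; ψ = atan2(3.0004,14.1959) = 11.9343°
θ_1 = β − ψ = -120.0029°
θ_3 = φ − θ_1 − θ_2 = 119.9982° (wrapped to (-180°,180°])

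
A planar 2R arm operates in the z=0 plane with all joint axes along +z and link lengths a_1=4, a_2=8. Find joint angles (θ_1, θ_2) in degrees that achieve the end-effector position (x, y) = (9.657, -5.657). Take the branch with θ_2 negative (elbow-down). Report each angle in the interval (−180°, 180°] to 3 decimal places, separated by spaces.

-0.004 -44.994

cos θ_2 = (125.2593−4²−8²)/(2·4·8) = 0.7072; θ_2 = -44.9943° (elbow-down)
β = atan2(-5.6570,9.6570) = -30.3615°; ψ = atan2(-5.6563,9.6574) = -30.3573°
θ_1 = β − ψ = -0.0042°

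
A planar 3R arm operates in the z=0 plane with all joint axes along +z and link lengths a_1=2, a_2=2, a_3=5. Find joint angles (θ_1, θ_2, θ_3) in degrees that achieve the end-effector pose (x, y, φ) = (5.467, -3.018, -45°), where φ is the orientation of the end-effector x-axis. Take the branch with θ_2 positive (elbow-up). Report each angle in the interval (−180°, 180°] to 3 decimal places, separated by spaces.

-45.007 120.013 -120.007

wrist centre = target − a_3·(cos φ, sin φ) = (1.9315, 0.5175)
cos θ_2 = (3.9984−2²−2²)/(2·2·2) = -0.5002; θ_2 = 120.0132° (elbow-up)
β = atan2(0.5175,1.9315) = 15.0000°; ψ = atan2(1.7318,0.9996) = 60.0066°
θ_1 = β − ψ = -45.0066°
θ_3 = φ − θ_1 − θ_2 = -120.0066° (wrapped to (-180°,180°])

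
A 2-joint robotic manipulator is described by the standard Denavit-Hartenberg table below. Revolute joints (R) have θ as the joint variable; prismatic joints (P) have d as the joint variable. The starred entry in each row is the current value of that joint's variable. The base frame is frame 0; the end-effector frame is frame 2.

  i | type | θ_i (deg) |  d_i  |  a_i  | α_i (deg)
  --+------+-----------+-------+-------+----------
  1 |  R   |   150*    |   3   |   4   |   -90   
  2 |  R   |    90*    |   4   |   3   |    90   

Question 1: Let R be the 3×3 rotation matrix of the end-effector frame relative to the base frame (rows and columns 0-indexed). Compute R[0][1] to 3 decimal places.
End-effector y-axis (col 1 of R) = (-0.5000,-0.8660,0.0000)
R[0][1] = -0.5000

-0.500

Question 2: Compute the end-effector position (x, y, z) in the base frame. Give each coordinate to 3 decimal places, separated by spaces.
-5.464 -1.464 0.000

after link 1: o_1 = (-3.4641, 2.0000, 3.0000)
after link 2: o_2 = (-5.4641, -1.4641, 0.0000)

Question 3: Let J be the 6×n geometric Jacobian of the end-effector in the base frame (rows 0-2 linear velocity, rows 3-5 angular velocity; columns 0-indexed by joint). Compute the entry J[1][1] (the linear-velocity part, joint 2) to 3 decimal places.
-1.500

axis z_1 = (-0.5000,-0.8660,0.0000); lever o_n−o_1 = (-2.0000,-3.4641,-3.0000)
cross product → J_v[:, 1] = (2.5981,-1.5000,-0.0000)
J_ω[:, 1] = z_1
entry J[1][1] = -1.5000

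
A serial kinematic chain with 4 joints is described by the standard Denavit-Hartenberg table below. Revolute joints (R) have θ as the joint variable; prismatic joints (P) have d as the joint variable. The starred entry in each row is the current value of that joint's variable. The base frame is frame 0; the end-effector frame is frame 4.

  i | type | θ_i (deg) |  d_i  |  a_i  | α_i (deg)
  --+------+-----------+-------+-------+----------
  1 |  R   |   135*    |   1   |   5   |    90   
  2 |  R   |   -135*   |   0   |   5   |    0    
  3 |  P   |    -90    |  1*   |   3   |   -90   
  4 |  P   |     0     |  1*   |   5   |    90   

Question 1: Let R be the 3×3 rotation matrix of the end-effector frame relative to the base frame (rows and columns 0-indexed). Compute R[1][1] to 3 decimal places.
-0.500

End-effector y-axis (col 1 of R) = (0.5000,-0.5000,-0.7071)
R[1][1] = -0.5000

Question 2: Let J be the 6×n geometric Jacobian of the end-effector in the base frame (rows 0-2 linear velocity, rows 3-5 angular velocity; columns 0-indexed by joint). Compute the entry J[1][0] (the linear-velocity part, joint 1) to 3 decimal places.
axis z_0 = ẑ; lever o_n−o_0 = (4.1716,-2.7574,2.4142)
cross product → J_v[:, 0] = (2.7574,4.1716,-0.0000)
J_ω[:, 0] = z_0
entry J[1][0] = 4.1716

4.172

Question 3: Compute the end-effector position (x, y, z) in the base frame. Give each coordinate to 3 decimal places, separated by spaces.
after link 1: o_1 = (-3.5355, 3.5355, 1.0000)
after link 2: o_2 = (-1.0355, 1.0355, -2.5355)
after link 3: o_3 = (1.1716, 0.2426, -0.4142)
after link 4: o_4 = (4.1716, -2.7574, 2.4142)

4.172 -2.757 2.414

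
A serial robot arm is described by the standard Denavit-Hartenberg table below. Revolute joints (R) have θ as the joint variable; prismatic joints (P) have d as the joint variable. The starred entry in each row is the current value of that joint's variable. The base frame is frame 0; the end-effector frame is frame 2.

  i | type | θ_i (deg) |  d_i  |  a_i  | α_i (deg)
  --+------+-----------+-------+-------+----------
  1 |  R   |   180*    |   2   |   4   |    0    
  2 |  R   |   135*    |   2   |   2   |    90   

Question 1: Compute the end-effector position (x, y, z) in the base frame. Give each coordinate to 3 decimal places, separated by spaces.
after link 1: o_1 = (-4.0000, 0.0000, 2.0000)
after link 2: o_2 = (-2.5858, -1.4142, 4.0000)

-2.586 -1.414 4.000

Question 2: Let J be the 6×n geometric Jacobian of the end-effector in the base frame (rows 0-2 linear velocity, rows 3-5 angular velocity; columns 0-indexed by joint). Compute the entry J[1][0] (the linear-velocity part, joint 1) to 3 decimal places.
-2.586

axis z_0 = ẑ; lever o_n−o_0 = (-2.5858,-1.4142,4.0000)
cross product → J_v[:, 0] = (1.4142,-2.5858,0.0000)
J_ω[:, 0] = z_0
entry J[1][0] = -2.5858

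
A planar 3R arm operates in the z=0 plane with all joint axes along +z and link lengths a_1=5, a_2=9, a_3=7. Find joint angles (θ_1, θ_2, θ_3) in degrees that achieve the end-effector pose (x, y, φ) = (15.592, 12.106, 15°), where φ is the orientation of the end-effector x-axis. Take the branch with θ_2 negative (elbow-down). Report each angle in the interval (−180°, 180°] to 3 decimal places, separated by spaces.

68.748 -29.990 -23.758

wrist centre = target − a_3·(cos φ, sin φ) = (8.8305, 10.2943)
cos θ_2 = (183.9500−5²−9²)/(2·5·9) = 0.8661; θ_2 = -29.9902° (elbow-down)
β = atan2(10.2943,8.8305) = 49.3767°; ψ = atan2(-4.4987,12.7950) = -19.3714°
θ_1 = β − ψ = 68.7481°
θ_3 = φ − θ_1 − θ_2 = -23.7580° (wrapped to (-180°,180°])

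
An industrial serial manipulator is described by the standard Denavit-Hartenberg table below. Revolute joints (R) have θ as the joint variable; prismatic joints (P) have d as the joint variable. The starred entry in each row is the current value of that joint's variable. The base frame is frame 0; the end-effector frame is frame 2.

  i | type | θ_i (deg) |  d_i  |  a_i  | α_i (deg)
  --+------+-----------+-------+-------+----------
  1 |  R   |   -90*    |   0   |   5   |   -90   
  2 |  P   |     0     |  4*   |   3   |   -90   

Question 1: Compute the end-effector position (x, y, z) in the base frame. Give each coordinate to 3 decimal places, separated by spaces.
after link 1: o_1 = (0.0000, -5.0000, 0.0000)
after link 2: o_2 = (4.0000, -8.0000, 0.0000)

4.000 -8.000 0.000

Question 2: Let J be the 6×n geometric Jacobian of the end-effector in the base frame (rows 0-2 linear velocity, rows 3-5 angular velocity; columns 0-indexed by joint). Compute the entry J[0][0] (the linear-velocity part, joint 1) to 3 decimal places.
8.000

axis z_0 = ẑ; lever o_n−o_0 = (4.0000,-8.0000,0.0000)
cross product → J_v[:, 0] = (8.0000,4.0000,-0.0000)
J_ω[:, 0] = z_0
entry J[0][0] = 8.0000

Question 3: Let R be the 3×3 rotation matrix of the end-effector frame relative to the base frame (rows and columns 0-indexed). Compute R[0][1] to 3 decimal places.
-1.000

End-effector y-axis (col 1 of R) = (-1.0000,-0.0000,-0.0000)
R[0][1] = -1.0000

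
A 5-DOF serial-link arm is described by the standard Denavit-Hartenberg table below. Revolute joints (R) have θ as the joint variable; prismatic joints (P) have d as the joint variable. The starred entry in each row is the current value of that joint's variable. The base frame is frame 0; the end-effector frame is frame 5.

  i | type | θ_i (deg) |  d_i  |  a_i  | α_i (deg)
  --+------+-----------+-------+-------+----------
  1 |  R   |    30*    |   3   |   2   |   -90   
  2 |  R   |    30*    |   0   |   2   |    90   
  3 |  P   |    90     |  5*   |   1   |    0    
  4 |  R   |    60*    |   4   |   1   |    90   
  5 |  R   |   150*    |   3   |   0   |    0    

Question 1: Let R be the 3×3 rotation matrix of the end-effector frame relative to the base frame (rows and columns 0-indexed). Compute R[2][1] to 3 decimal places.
-0.967

End-effector y-axis (col 1 of R) = (0.0748,-0.2455,-0.9665)
R[2][1] = -0.9665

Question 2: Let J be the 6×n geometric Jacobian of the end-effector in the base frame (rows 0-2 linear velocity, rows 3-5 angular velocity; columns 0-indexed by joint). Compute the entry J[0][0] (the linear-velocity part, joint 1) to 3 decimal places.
axis z_0 = ẑ; lever o_n−o_0 = (5.5556,7.9396,9.4772)
cross product → J_v[:, 0] = (-7.9396,5.5556,0.0000)
J_ω[:, 0] = z_0
entry J[0][0] = -7.9396

-7.940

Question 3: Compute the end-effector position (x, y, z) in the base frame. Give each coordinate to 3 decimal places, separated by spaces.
5.556 7.940 9.477

after link 1: o_1 = (1.7321, 1.0000, 3.0000)
after link 2: o_2 = (3.2321, 1.8660, 2.0000)
after link 3: o_3 = (4.8971, 3.9821, 6.3301)
after link 4: o_4 = (5.7296, 5.0401, 10.2272)
after link 5: o_5 = (5.5556, 7.9396, 9.4772)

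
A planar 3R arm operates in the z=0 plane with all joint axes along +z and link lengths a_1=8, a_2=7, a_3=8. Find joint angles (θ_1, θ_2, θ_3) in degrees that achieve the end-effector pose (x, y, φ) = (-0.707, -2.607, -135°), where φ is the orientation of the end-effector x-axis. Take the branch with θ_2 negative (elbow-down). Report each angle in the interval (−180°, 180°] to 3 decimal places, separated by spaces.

wrist centre = target − a_3·(cos φ, sin φ) = (4.9499, 3.0499)
cos θ_2 = (33.8027−8²−7²)/(2·8·7) = -0.7071; θ_2 = -135.0010° (elbow-down)
β = atan2(3.0499,4.9499) = 31.6393°; ψ = atan2(-4.9497,3.0502) = -58.3571°
θ_1 = β − ψ = 89.9964°
θ_3 = φ − θ_1 − θ_2 = -89.9954° (wrapped to (-180°,180°])

89.996 -135.001 -89.995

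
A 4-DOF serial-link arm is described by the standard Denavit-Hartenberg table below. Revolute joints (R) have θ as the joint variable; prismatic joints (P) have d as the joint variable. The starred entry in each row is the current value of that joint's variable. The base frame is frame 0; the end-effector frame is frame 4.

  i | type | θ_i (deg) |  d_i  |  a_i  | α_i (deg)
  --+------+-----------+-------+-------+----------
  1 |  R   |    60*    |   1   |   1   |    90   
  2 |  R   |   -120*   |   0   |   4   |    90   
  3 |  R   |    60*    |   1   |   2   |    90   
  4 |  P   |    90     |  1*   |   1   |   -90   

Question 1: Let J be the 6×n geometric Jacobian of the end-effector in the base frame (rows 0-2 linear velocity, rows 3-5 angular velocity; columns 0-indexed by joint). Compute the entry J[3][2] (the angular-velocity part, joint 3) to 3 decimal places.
-0.433

axis z_2 = (-0.4330,-0.7500,0.5000); lever o_n−o_2 = (-0.2655,-2.9240,-0.6160)
cross product → J_v[:, 2] = (1.9240,-0.3995,1.0670)
J_ω[:, 2] = z_2
entry J[3][2] = -0.4330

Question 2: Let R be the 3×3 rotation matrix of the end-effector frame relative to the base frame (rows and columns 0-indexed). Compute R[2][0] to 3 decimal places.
0.500

End-effector x-axis (col 0 of R) = (-0.4330,-0.7500,0.5000)
R[2][0] = 0.5000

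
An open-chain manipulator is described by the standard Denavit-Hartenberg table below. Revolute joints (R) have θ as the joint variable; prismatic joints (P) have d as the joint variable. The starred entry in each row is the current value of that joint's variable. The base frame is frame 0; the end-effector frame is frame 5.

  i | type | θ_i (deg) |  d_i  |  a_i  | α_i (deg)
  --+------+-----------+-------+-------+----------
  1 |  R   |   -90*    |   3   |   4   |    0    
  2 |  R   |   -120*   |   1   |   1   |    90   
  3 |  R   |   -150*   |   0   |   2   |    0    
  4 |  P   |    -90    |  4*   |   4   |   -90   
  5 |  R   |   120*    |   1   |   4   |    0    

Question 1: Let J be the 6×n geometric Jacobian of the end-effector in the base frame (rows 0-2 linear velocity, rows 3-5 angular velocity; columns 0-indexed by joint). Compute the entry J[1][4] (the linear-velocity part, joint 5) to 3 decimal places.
2.598

axis z_4 = (0.7500,-0.4330,-0.5000); lever o_n−o_4 = (-1.8481,-2.9330,-2.2321)
cross product → J_v[:, 4] = (-0.5000,2.5981,-3.0000)
J_ω[:, 4] = z_4
entry J[1][4] = 2.5981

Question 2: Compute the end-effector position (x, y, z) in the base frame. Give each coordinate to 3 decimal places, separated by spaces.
2.518 -4.835 4.232

after link 1: o_1 = (0.0000, -4.0000, 3.0000)
after link 2: o_2 = (-0.8660, -3.5000, 4.0000)
after link 3: o_3 = (0.6340, -4.3660, 3.0000)
after link 4: o_4 = (4.3660, -1.9019, 6.4641)
after link 5: o_5 = (2.5179, -4.8349, 4.2321)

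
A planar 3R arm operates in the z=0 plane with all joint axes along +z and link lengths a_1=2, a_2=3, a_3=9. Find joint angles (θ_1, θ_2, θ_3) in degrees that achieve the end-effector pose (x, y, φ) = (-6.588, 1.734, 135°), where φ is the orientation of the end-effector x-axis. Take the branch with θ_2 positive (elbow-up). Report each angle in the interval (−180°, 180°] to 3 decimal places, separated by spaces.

-120.000 44.990 -149.990

wrist centre = target − a_3·(cos φ, sin φ) = (-0.2240, -4.6300)
cos θ_2 = (21.4867−2²−3²)/(2·2·3) = 0.7072; θ_2 = 44.9902° (elbow-up)
β = atan2(-4.6300,-0.2240) = -92.7703°; ψ = atan2(2.1210,4.1217) = 27.2297°
θ_1 = β − ψ = -120.0000°
θ_3 = φ − θ_1 − θ_2 = -149.9902° (wrapped to (-180°,180°])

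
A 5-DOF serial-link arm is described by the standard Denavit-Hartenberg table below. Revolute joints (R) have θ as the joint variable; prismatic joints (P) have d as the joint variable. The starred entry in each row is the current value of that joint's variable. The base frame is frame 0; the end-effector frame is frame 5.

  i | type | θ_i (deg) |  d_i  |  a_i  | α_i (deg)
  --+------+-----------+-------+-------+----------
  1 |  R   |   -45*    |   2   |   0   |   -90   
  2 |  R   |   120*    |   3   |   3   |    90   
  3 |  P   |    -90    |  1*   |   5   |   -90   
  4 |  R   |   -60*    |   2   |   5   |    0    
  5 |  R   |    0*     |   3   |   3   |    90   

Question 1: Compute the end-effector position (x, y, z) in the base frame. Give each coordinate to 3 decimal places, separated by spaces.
-2.216 -6.269 -8.892

after link 1: o_1 = (0.0000, 0.0000, 2.0000)
after link 2: o_2 = (1.0607, 3.1820, -0.5981)
after link 3: o_3 = (-1.8625, -0.9659, -1.0981)
after link 4: o_4 = (-1.6857, -4.6782, -4.9952)
after link 5: o_5 = (-2.2161, -6.2692, -8.8923)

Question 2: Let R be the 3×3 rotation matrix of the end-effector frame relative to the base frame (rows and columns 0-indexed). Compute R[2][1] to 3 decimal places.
-0.866

End-effector y-axis (col 1 of R) = (-0.3536,0.3536,-0.8660)
R[2][1] = -0.8660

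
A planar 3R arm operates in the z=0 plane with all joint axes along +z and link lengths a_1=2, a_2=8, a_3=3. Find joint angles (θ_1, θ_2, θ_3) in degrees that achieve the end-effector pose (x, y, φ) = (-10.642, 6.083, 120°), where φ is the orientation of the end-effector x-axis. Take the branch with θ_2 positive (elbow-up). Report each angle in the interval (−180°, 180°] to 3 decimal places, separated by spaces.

wrist centre = target − a_3·(cos φ, sin φ) = (-9.1420, 3.4849)
cos θ_2 = (95.7209−2²−8²)/(2·2·8) = 0.8663; θ_2 = 29.9712° (elbow-up)
β = atan2(3.4849,-9.1420) = 159.1332°; ψ = atan2(3.9965,8.9302) = 24.1098°
θ_1 = β − ψ = 135.0234°
θ_3 = φ − θ_1 − θ_2 = -44.9946° (wrapped to (-180°,180°])

135.023 29.971 -44.995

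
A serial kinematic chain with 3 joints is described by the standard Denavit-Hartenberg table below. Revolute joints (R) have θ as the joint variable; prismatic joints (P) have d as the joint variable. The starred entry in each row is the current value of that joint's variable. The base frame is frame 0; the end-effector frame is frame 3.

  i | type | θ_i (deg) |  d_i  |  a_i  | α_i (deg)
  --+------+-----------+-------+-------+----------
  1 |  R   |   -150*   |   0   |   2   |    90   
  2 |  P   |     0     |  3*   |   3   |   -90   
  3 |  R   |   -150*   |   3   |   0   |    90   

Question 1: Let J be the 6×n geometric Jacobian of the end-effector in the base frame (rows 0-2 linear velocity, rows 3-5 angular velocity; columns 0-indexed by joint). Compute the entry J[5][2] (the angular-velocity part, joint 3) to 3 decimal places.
axis z_2 = (0.0000,0.0000,1.0000); lever o_n−o_2 = (0.0000,0.0000,3.0000)
cross product → J_v[:, 2] = (0.0000,0.0000,0.0000)
J_ω[:, 2] = z_2
entry J[5][2] = 1.0000

1.000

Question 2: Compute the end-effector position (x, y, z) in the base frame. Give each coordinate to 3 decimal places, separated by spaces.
after link 1: o_1 = (-1.7321, -1.0000, 0.0000)
after link 2: o_2 = (-5.8301, 0.0981, 0.0000)
after link 3: o_3 = (-5.8301, 0.0981, 3.0000)

-5.830 0.098 3.000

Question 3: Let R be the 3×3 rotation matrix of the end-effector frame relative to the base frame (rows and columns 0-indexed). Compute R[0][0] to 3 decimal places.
End-effector x-axis (col 0 of R) = (0.5000,0.8660,0.0000)
R[0][0] = 0.5000

0.500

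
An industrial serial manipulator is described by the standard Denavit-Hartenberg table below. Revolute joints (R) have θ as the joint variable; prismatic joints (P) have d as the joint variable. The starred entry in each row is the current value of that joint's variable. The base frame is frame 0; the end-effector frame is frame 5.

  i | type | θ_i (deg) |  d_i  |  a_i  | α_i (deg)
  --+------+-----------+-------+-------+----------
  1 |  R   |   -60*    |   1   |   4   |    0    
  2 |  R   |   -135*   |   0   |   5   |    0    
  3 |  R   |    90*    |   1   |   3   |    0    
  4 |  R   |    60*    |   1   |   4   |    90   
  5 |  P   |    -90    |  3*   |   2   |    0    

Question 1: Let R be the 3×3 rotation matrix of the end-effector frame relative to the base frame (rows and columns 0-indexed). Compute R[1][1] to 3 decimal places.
End-effector y-axis (col 1 of R) = (0.7071,-0.7071,0.0000)
R[1][1] = -0.7071

-0.707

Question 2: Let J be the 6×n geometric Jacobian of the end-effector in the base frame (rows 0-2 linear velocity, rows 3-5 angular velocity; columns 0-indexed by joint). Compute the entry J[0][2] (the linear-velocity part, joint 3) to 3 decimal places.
7.848

axis z_2 = (0.0000,0.0000,1.0000); lever o_n−o_2 = (-0.0694,-7.8475,0.0000)
cross product → J_v[:, 2] = (7.8475,-0.0694,0.0000)
J_ω[:, 2] = z_2
entry J[0][2] = 7.8475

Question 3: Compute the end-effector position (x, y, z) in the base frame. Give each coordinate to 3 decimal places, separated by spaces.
-2.899 -10.018 1.000

after link 1: o_1 = (2.0000, -3.4641, 1.0000)
after link 2: o_2 = (-2.8296, -2.1700, 1.0000)
after link 3: o_3 = (-3.6061, -5.0678, 2.0000)
after link 4: o_4 = (-0.7777, -7.8962, 3.0000)
after link 5: o_5 = (-2.8990, -10.0175, 1.0000)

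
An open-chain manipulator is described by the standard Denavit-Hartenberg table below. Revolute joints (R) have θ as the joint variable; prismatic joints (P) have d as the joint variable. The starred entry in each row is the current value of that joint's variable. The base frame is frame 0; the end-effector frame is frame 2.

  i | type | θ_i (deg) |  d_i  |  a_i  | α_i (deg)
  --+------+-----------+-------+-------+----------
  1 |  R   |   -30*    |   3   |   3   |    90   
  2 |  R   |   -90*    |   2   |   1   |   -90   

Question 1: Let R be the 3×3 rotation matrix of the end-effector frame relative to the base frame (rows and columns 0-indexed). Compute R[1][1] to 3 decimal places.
0.866

End-effector y-axis (col 1 of R) = (0.5000,0.8660,-0.0000)
R[1][1] = 0.8660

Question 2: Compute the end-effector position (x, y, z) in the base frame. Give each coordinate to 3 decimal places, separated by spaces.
after link 1: o_1 = (2.5981, -1.5000, 3.0000)
after link 2: o_2 = (1.5981, -3.2321, 2.0000)

1.598 -3.232 2.000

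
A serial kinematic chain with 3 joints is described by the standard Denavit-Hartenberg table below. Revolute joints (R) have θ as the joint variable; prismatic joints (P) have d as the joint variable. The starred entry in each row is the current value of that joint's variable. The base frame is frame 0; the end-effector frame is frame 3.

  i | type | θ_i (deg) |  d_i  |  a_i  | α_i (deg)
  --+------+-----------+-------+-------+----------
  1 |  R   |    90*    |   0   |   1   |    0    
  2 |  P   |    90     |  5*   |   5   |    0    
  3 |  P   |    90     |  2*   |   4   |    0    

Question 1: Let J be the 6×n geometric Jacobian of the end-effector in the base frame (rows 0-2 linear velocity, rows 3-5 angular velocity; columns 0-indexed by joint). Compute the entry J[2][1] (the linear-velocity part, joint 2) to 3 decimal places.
1.000

prismatic axis z_1 = (0.0000,0.0000,1.0000)
J_v[:, 1] = z_1; J_ω[:, 1] = (0,0,0)
entry J[2][1] = 1.0000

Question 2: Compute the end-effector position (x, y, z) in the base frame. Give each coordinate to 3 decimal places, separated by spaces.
-5.000 -3.000 7.000

after link 1: o_1 = (0.0000, 1.0000, 0.0000)
after link 2: o_2 = (-5.0000, 1.0000, 5.0000)
after link 3: o_3 = (-5.0000, -3.0000, 7.0000)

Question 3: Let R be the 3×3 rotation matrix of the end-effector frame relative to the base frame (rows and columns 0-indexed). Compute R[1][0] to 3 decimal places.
-1.000

End-effector x-axis (col 0 of R) = (-0.0000,-1.0000,0.0000)
R[1][0] = -1.0000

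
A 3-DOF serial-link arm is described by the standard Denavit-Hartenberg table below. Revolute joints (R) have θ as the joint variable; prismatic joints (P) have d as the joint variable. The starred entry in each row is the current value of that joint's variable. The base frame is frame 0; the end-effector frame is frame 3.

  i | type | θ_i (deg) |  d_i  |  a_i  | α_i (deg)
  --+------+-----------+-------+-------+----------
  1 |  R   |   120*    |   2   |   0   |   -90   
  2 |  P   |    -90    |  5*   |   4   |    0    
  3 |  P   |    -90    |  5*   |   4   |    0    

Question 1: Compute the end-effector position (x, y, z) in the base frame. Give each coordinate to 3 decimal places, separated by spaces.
-6.660 -8.464 6.000

after link 1: o_1 = (0.0000, 0.0000, 2.0000)
after link 2: o_2 = (-4.3301, -2.5000, 6.0000)
after link 3: o_3 = (-6.6603, -8.4641, 6.0000)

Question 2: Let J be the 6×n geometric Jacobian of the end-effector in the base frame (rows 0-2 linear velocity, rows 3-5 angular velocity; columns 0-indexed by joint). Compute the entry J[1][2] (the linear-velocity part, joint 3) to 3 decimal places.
prismatic axis z_2 = (-0.8660,-0.5000,0.0000)
J_v[:, 2] = z_2; J_ω[:, 2] = (0,0,0)
entry J[1][2] = -0.5000

-0.500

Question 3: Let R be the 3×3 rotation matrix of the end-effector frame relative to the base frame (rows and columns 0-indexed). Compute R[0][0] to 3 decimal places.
End-effector x-axis (col 0 of R) = (0.5000,-0.8660,0.0000)
R[0][0] = 0.5000

0.500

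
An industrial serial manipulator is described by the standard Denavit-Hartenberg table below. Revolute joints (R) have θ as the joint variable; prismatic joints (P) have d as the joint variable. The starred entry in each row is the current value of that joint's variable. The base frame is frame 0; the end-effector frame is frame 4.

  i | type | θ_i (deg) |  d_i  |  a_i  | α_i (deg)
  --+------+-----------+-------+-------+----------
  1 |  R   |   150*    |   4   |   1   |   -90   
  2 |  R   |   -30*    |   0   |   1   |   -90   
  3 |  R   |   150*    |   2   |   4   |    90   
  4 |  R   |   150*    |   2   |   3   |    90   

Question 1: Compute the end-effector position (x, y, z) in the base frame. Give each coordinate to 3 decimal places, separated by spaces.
after link 1: o_1 = (-0.8660, 0.5000, 4.0000)
after link 2: o_2 = (-1.6160, 0.9330, 4.5000)
after link 3: o_3 = (1.1160, 1.6651, 1.0359)
after link 4: o_4 = (-1.7545, 3.8224, 1.3619)

-1.754 3.822 1.362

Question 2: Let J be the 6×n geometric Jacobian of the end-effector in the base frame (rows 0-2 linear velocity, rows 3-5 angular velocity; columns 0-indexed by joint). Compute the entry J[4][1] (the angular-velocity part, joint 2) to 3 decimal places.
-0.866

axis z_1 = (-0.5000,-0.8660,0.0000); lever o_n−o_1 = (-0.8885,3.3224,-2.6381)
cross product → J_v[:, 1] = (2.2847,-1.3191,-2.4306)
J_ω[:, 1] = z_1
entry J[4][1] = -0.8660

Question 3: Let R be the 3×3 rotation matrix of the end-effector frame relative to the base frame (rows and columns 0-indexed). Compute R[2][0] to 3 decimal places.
End-effector x-axis (col 0 of R) = (-0.9955,0.0748,-0.0580)
R[2][0] = -0.0580

-0.058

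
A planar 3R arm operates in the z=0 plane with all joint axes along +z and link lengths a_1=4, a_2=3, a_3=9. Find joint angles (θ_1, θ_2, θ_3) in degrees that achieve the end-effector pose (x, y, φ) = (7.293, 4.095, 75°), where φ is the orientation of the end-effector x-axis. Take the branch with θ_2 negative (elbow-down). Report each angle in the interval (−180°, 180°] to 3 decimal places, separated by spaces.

wrist centre = target − a_3·(cos φ, sin φ) = (4.9636, -4.5983)
cos θ_2 = (45.7823−4²−3²)/(2·4·3) = 0.8659; θ_2 = -30.0112° (elbow-down)
β = atan2(-4.5983,4.9636) = -42.8122°; ψ = atan2(-1.5005,6.5978) = -12.8126°
θ_1 = β − ψ = -29.9996°
θ_3 = φ − θ_1 − θ_2 = 135.0108° (wrapped to (-180°,180°])

-30.000 -30.011 135.011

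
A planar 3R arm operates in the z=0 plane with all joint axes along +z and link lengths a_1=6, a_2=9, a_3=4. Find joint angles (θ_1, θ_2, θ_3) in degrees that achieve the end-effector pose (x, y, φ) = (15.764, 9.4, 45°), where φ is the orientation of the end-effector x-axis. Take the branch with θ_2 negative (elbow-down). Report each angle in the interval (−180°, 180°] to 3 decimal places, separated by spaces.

wrist centre = target − a_3·(cos φ, sin φ) = (12.9356, 6.5716)
cos θ_2 = (210.5146−6²−9²)/(2·6·9) = 0.8659; θ_2 = -30.0171° (elbow-down)
β = atan2(6.5716,12.9356) = 26.9316°; ψ = atan2(-4.5023,13.7929) = -18.0779°
θ_1 = β − ψ = 45.0096°
θ_3 = φ − θ_1 − θ_2 = 30.0076° (wrapped to (-180°,180°])

45.010 -30.017 30.008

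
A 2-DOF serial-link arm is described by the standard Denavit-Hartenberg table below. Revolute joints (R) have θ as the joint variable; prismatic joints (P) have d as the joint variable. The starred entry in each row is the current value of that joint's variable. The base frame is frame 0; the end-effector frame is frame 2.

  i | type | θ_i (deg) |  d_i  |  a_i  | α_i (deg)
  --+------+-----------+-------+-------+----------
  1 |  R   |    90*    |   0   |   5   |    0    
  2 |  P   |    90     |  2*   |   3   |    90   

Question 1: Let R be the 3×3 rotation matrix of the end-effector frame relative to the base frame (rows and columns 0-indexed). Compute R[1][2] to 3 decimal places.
End-effector z-axis (col 2 of R) = (0.0000,1.0000,0.0000)
R[1][2] = 1.0000

1.000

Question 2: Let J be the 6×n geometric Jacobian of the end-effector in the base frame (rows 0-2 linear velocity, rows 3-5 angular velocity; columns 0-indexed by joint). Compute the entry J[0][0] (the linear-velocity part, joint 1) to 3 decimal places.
-5.000

axis z_0 = ẑ; lever o_n−o_0 = (-3.0000,5.0000,2.0000)
cross product → J_v[:, 0] = (-5.0000,-3.0000,0.0000)
J_ω[:, 0] = z_0
entry J[0][0] = -5.0000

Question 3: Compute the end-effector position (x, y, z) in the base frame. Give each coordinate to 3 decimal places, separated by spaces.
after link 1: o_1 = (0.0000, 5.0000, 0.0000)
after link 2: o_2 = (-3.0000, 5.0000, 2.0000)

-3.000 5.000 2.000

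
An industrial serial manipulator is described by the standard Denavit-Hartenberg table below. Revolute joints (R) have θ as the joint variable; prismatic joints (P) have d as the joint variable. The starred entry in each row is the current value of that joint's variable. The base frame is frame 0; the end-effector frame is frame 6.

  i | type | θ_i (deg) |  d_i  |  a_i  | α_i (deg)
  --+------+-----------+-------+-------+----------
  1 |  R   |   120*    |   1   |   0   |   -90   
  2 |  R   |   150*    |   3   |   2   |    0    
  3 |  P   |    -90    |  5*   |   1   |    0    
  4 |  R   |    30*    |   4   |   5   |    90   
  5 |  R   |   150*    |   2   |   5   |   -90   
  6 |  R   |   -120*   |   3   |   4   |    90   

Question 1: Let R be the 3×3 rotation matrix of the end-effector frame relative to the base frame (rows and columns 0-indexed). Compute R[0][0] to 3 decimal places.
End-effector x-axis (col 0 of R) = (-0.2165,0.8750,-0.4330)
R[0][0] = -0.2165

-0.217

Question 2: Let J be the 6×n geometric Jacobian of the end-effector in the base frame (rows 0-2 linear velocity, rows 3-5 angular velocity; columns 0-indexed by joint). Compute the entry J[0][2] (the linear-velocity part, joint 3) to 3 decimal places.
-0.866

prismatic axis z_2 = (-0.8660,-0.5000,0.0000)
J_v[:, 2] = z_2; J_ω[:, 2] = (0,0,0)
entry J[0][2] = -0.8660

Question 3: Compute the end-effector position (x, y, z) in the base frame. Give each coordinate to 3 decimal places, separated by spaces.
after link 1: o_1 = (0.0000, 0.0000, 1.0000)
after link 2: o_2 = (-1.7321, -3.0000, 0.0000)
after link 3: o_3 = (-6.3122, -5.0670, -0.8660)
after link 4: o_4 = (-9.7763, -7.0670, -5.8660)
after link 5: o_5 = (-12.9413, -6.5849, -1.5359)
after link 6: o_6 = (-11.5574, -1.7859, -1.7679)

-11.557 -1.786 -1.768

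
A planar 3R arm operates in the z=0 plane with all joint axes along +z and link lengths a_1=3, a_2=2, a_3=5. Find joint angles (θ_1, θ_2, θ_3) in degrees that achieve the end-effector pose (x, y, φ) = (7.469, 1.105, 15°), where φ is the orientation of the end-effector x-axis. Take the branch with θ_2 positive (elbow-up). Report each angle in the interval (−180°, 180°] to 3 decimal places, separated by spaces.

wrist centre = target − a_3·(cos φ, sin φ) = (2.6394, -0.1891)
cos θ_2 = (7.0020−3²−2²)/(2·3·2) = -0.4998; θ_2 = 119.9888° (elbow-up)
β = atan2(-0.1891,2.6394) = -4.0979°; ψ = atan2(1.7322,2.0003) = 40.8918°
θ_1 = β − ψ = -44.9897°
θ_3 = φ − θ_1 − θ_2 = -59.9991° (wrapped to (-180°,180°])

-44.990 119.989 -59.999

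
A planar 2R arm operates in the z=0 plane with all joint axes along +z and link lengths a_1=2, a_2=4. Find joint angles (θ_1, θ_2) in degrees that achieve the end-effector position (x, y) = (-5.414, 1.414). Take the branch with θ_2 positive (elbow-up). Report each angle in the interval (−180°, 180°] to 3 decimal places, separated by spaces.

134.991 45.015

cos θ_2 = (31.3108−2²−4²)/(2·2·4) = 0.7069; θ_2 = 45.0148° (elbow-up)
β = atan2(1.4140,-5.4140) = 165.3628°; ψ = atan2(2.8292,4.8277) = 30.3714°
θ_1 = β − ψ = 134.9913°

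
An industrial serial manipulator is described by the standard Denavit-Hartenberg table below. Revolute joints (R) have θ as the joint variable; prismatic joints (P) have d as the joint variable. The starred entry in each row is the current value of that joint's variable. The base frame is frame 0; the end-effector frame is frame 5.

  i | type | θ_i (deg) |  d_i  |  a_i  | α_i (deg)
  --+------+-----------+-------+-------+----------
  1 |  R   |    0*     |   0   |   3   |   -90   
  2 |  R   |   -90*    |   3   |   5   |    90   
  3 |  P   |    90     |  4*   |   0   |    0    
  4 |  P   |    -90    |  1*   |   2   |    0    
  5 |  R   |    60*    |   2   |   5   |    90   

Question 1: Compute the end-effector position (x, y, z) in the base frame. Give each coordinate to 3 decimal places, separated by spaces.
-4.000 7.330 9.500

after link 1: o_1 = (3.0000, 0.0000, 0.0000)
after link 2: o_2 = (3.0000, 3.0000, 5.0000)
after link 3: o_3 = (-1.0000, 3.0000, 5.0000)
after link 4: o_4 = (-2.0000, 3.0000, 7.0000)
after link 5: o_5 = (-4.0000, 7.3301, 9.5000)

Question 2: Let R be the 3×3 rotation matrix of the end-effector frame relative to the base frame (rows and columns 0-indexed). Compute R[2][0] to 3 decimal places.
End-effector x-axis (col 0 of R) = (0.0000,0.8660,0.5000)
R[2][0] = 0.5000

0.500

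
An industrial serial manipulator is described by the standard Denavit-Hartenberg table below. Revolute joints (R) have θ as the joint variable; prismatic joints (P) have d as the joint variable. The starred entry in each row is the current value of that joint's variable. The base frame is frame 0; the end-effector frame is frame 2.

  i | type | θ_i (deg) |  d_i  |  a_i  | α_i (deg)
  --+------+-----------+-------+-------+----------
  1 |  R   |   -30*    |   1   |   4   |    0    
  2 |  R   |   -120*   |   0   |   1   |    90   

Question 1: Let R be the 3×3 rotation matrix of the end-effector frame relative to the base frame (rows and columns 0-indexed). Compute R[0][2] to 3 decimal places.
-0.500

End-effector z-axis (col 2 of R) = (-0.5000,0.8660,0.0000)
R[0][2] = -0.5000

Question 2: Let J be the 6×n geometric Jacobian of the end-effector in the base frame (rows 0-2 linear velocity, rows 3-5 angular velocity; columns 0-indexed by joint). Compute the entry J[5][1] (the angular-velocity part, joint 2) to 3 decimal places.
1.000

axis z_1 = (0.0000,0.0000,1.0000); lever o_n−o_1 = (-0.8660,-0.5000,0.0000)
cross product → J_v[:, 1] = (0.5000,-0.8660,0.0000)
J_ω[:, 1] = z_1
entry J[5][1] = 1.0000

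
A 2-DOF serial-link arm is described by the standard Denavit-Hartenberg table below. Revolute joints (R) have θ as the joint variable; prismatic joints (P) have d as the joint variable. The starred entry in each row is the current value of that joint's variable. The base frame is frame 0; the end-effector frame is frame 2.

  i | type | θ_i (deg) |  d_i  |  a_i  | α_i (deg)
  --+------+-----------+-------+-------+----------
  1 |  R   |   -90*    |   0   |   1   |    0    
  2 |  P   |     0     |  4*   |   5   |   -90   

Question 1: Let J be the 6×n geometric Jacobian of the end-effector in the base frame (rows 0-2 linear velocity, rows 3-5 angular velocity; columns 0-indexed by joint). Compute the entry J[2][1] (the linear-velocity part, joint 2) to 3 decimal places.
prismatic axis z_1 = (0.0000,0.0000,1.0000)
J_v[:, 1] = z_1; J_ω[:, 1] = (0,0,0)
entry J[2][1] = 1.0000

1.000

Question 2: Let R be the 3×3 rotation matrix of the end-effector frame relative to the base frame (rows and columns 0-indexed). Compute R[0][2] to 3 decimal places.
End-effector z-axis (col 2 of R) = (1.0000,0.0000,0.0000)
R[0][2] = 1.0000

1.000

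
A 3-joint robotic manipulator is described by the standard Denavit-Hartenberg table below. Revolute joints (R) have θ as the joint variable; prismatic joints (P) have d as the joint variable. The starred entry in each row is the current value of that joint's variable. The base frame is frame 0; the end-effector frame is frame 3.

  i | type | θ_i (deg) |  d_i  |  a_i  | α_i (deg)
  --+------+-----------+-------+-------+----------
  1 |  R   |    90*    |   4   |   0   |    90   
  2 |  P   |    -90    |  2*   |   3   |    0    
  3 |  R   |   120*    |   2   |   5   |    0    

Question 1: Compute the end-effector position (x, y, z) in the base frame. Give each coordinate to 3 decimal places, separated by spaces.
4.000 4.330 3.500

after link 1: o_1 = (0.0000, 0.0000, 4.0000)
after link 2: o_2 = (2.0000, 0.0000, 1.0000)
after link 3: o_3 = (4.0000, 4.3301, 3.5000)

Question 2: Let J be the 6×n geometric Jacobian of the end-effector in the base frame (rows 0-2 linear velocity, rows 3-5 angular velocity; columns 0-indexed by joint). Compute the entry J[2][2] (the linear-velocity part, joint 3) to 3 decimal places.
4.330

axis z_2 = (1.0000,-0.0000,0.0000); lever o_n−o_2 = (2.0000,4.3301,2.5000)
cross product → J_v[:, 2] = (-0.0000,-2.5000,4.3301)
J_ω[:, 2] = z_2
entry J[2][2] = 4.3301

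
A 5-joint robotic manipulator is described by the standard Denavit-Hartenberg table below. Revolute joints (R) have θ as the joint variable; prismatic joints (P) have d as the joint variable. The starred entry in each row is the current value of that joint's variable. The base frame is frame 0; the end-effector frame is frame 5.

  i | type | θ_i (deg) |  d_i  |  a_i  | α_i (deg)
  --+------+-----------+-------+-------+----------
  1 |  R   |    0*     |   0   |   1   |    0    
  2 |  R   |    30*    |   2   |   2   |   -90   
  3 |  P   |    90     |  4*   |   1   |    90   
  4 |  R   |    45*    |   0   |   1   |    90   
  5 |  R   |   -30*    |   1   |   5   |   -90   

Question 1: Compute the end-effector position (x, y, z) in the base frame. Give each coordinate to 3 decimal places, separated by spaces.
after link 1: o_1 = (1.0000, 0.0000, 0.0000)
after link 2: o_2 = (2.7321, 1.0000, 2.0000)
after link 3: o_3 = (0.7321, 4.4641, 1.0000)
after link 4: o_4 = (0.3785, 5.0765, 0.2929)
after link 5: o_5 = (-2.9639, 5.8658, -3.4761)

-2.964 5.866 -3.476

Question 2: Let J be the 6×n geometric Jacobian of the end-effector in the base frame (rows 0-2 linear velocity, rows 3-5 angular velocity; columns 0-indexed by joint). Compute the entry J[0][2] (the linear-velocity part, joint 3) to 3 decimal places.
-0.500

prismatic axis z_2 = (-0.5000,0.8660,0.0000)
J_v[:, 2] = z_2; J_ω[:, 2] = (0,0,0)
entry J[0][2] = -0.5000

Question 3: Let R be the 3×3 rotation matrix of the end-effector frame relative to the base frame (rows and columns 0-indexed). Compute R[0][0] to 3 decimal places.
End-effector x-axis (col 0 of R) = (-0.7392,0.2803,-0.6124)
R[0][0] = -0.7392

-0.739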